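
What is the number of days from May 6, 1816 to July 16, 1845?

10663

From May 6, 1816 to May 6, 1845: 29 years, of which 7 contain a Feb 29 — 22×365 + 7×366 = 10592 days.
May 1845: 31 − 6 = 25 days remain.
Then June (30): 30 days.
July 1–16, 1845: 16 days.
Residual: 71 days.
Total: 10663 days.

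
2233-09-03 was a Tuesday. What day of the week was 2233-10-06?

September 2233: 30 − 3 = 27 days remain.
October 1–6, 2233: 6 days.
Total: 27 + 6 = 33 days.
33 mod 7 = 5, so 5 days after Tuesday is Sunday.

Sunday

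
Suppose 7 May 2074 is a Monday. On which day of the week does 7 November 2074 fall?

May 2074: 31 − 7 = 24 days remain.
Then June (30), July (31), August (31), September (30), October (31): 30 + 31 + 31 + 30 + 31 = 153 days.
November 1–7, 2074: 7 days.
Total: 24 + 153 + 7 = 184 days.
184 mod 7 = 2, so 2 days after Monday is Wednesday.

Wednesday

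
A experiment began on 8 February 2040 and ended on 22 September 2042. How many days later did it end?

957

Day-of-year of February 8, 2040: 39.
Day-of-year of September 22, 2042: 265.
2040 has 366 days, so 366 − 39 = 327 days remain in 2040.
Full years: 2041: 365. Sum = 365.
Total: 327 + 365 + 265 = 957 days.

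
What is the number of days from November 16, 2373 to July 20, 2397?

From November 16, 2373 to November 16, 2396: 23 years, of which 6 contain a Feb 29 — 17×365 + 6×366 = 8401 days.
November 2396: 30 − 16 = 14 days remain.
Then December (31), January (31), February 2397 (28), March (31), April (30), May (31), June (30): 31 + 31 + 28 + 31 + 30 + 31 + 30 = 212 days.
July 1–20, 2397: 20 days.
Residual: 246 days.
Total: 8647 days.

8647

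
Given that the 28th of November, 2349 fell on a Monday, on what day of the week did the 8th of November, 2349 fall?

Tuesday

Count forward from the earlier date (November 8, 2349) to the later (November 28, 2349):
Within November 2349: 28 − 8 = 20 days.
20 mod 7 = 6, so 6 days before Monday is Tuesday.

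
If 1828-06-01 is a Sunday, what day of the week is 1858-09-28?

From June 1, 1828 to June 1, 1858: 30 years, of which 7 contain a Feb 29 — 23×365 + 7×366 = 10957 days.
June 1858: 30 − 1 = 29 days remain.
Then July (31), August (31): 31 + 31 = 62 days.
September 1–28, 1858: 28 days.
Residual: 119 days.
Total: 11076 days.
11076 mod 7 = 2, so 2 days after Sunday is Tuesday.

Tuesday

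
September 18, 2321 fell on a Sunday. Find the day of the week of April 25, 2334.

Day-of-year of September 18, 2321: 261.
Day-of-year of April 25, 2334: 115.
2321 has 365 days, so 365 − 261 = 104 days remain in 2321.
Full years 2322–2333: 9 common + 3 leap = 9×365 + 3×366 = 4383 days.
Total: 104 + 4383 + 115 = 4602 days.
4602 mod 7 = 3, so 3 days after Sunday is Wednesday.

Wednesday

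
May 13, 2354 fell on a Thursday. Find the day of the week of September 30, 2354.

May 2354: 31 − 13 = 18 days remain.
Then June (30), July (31), August (31): 30 + 31 + 31 = 92 days.
September 1–30, 2354: 30 days.
Total: 18 + 92 + 30 = 140 days.
140 is a multiple of 7, so September 30, 2354 falls on the same weekday: Thursday.

Thursday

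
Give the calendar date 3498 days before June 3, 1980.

November 5, 1970

Count 3498 days before June 3, 1980:
Day-of-year of November 5, 1970: 309.
Day-of-year of June 3, 1980: 155.
1970 has 365 days, so 365 − 309 = 56 days remain in 1970.
Full years 1971–1979: 7 common + 2 leap = 7×365 + 2×366 = 3287 days.
Total: 56 + 3287 + 155 = 3498 days.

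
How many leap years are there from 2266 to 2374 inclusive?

26

Years divisible by 4: 2268, 2272, …, 2372 — 27 in all.
Of these, 2300 is divisible by 100 but not 400, so not leap.
Leap years: 27 − 1 = 26.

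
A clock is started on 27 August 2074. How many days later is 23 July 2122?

17496

From August 27, 2074 to August 27, 2121: 47 years, of which 11 contain a Feb 29 — 36×365 + 11×366 = 17166 days.
(2100 is not a leap year (divisible by 100 but not 400).)
August 2121: 31 − 27 = 4 days remain.
Then 10 full months totalling 303 days.
July 1–23, 2122: 23 days.
Residual: 330 days.
Total: 17496 days.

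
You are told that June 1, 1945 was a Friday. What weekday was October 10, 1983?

Monday

Day-of-year of June 1, 1945: 152.
Day-of-year of October 10, 1983: 283.
1945 has 365 days, so 365 − 152 = 213 days remain in 1945.
Full years 1946–1982: 28 common + 9 leap = 28×365 + 9×366 = 13514 days.
Total: 213 + 13514 + 283 = 14010 days.
14010 mod 7 = 3, so 3 days after Friday is Monday.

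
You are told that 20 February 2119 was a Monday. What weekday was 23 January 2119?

Monday

Count forward from the earlier date (January 23, 2119) to the later (February 20, 2119):
January 2119: 31 − 23 = 8 days remain.
February 1–20, 2119: 20 days (2119 is not a leap year).
Total: 8 + 20 = 28 days.
28 is a multiple of 7, so 23 January 2119 falls on the same weekday: Monday.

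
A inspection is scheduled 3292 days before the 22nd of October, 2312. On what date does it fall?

the 18th of October, 2303

Count 3292 days before October 22, 2312:
Day-of-year of October 18, 2303: 291.
Day-of-year of October 22, 2312: 296.
2303 has 365 days, so 365 − 291 = 74 days remain in 2303.
Full years 2304–2311: 6 common + 2 leap = 6×365 + 2×366 = 2922 days.
Total: 74 + 2922 + 296 = 3292 days.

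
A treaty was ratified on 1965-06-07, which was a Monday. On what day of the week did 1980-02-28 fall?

Day-of-year of June 7, 1965: 158.
Day-of-year of February 28, 1980: 59.
1965 has 365 days, so 365 − 158 = 207 days remain in 1965.
Full years 1966–1979: 11 common + 3 leap = 11×365 + 3×366 = 5113 days.
Total: 207 + 5113 + 59 = 5379 days.
5379 mod 7 = 3, so 3 days after Monday is Thursday.

Thursday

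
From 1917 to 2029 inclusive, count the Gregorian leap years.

28

Years divisible by 4: 1920, 1924, …, 2028 — 28 in all.
2000 is divisible by 400, so still leap.
No century exceptions apply. Count: 28.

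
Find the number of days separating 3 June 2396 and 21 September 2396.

June 2396: 30 − 3 = 27 days remain.
Then July (31), August (31): 31 + 31 = 62 days.
September 1–21, 2396: 21 days.
Total: 27 + 62 + 21 = 110 days.

110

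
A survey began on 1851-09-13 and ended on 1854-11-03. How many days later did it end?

September 13, 1851 → September 13, 1852: 366 days (1852 is a leap year).
September 13, 1852 → September 13, 1853: 365 days.
September 13, 1853 → September 13, 1854: 365 days.
September 1854: 30 − 13 = 17 days remain.
Then October (31): 31 days.
November 1–3, 1854: 3 days.
Residual: 51 days.
Total: 1147 days.

1147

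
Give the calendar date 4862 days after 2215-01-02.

2228-04-25

Count 4862 days after January 2, 2215:
From January 2, 2215 to January 2, 2228: 13 years, of which 3 contain a Feb 29 — 10×365 + 3×366 = 4748 days.
January 2228: 31 − 2 = 29 days remain.
Then February 2228 (29), March (31): 29 + 31 = 60 days.
April 1–25, 2228: 25 days.
Residual: 114 days.
Total: 4862 days.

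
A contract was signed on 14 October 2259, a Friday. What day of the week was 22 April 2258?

Count forward from the earlier date (April 22, 2258) to the later (October 14, 2259):
Day-of-year of April 22, 2258: 112.
Day-of-year of October 14, 2259: 287.
2258 has 365 days, so 365 − 112 = 253 days remain in 2258.
Total: 253 + 287 = 540 days.
540 mod 7 = 1, so 1 day before Friday is Thursday.

Thursday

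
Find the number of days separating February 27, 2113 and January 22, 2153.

14574

Day-of-year of February 27, 2113: 58.
Day-of-year of January 22, 2153: 22.
2113 has 365 days, so 365 − 58 = 307 days remain in 2113.
Full years 2114–2152: 29 common + 10 leap = 29×365 + 10×366 = 14245 days.
Total: 307 + 14245 + 22 = 14574 days.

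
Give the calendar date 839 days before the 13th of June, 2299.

the 24th of February, 2297

Count 839 days before June 13, 2299:
February 24, 2297 → February 24, 2298: 365 days.
February 24, 2298 → February 24, 2299: 365 days.
February 2299: 28 − 24 = 4 days remain (2299 is not a leap year, so February has 28 days).
Then March (31), April (30), May (31): 31 + 30 + 31 = 92 days.
June 1–13, 2299: 13 days.
Residual: 109 days.
Total: 839 days.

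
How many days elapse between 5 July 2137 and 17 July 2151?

5125

From July 5, 2137 to July 5, 2151: 14 years, of which 3 contain a Feb 29 — 11×365 + 3×366 = 5113 days.
Within July 2151: 17 − 5 = 12 days.
Total: 5125 days.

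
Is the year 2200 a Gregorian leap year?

No

2200 is not a leap year (divisible by 100 but not 400).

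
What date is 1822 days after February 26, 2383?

February 22, 2388

Count 1822 days after February 26, 2383:
February 26, 2383 → February 26, 2384: 365 days.
February 26, 2384 → February 26, 2385: 366 days (2384 is a leap year).
February 26, 2385 → February 26, 2386: 365 days.
February 26, 2386 → February 26, 2387: 365 days.
February 2387: 28 − 26 = 2 days remain (2387 is not a leap year, so February has 28 days).
Then 11 full months totalling 337 days.
February 1–22, 2388: 22 days (2388 is a leap year).
Residual: 361 days.
Total: 1822 days.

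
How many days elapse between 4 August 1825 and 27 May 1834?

3218

From August 4, 1825 to August 4, 1833: 8 years, of which 2 contain a Feb 29 — 6×365 + 2×366 = 2922 days.
August 1833: 31 − 4 = 27 days remain.
Then September (30), October (31), November (30), December (31), January (31), February 1834 (28), March (31), April (30): 30 + 31 + 30 + 31 + 31 + 28 + 31 + 30 = 242 days.
May 1–27, 1834: 27 days.
Residual: 296 days.
Total: 3218 days.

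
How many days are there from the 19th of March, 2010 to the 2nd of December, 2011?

623

Day-of-year of March 19, 2010: 78.
Day-of-year of December 2, 2011: 336.
2010 has 365 days, so 365 − 78 = 287 days remain in 2010.
Total: 287 + 336 = 623 days.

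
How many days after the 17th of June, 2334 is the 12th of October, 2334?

June 2334: 30 − 17 = 13 days remain.
Then July (31), August (31), September (30): 31 + 31 + 30 = 92 days.
October 1–12, 2334: 12 days.
Total: 13 + 92 + 12 = 117 days.

117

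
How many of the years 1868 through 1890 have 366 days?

6

Years divisible by 4 in [1868, 1890]: 1868, 1872, 1876, 1880, 1884, 1888.
No century exceptions apply. Count: 6.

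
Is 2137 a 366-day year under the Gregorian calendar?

No

2137 is not a leap year.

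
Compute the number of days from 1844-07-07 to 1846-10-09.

824

Day-of-year of July 7, 1844: 189.
Day-of-year of October 9, 1846: 282.
1844 has 366 days, so 366 − 189 = 177 days remain in 1844.
Full years: 1845: 365. Sum = 365.
Total: 177 + 365 + 282 = 824 days.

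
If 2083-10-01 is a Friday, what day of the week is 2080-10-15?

Count forward from the earlier date (October 15, 2080) to the later (October 1, 2083):
Day-of-year of October 15, 2080: 289.
Day-of-year of October 1, 2083: 274.
2080 has 366 days, so 366 − 289 = 77 days remain in 2080.
Full years: 2081: 365; 2082: 365. Sum = 730.
Total: 77 + 730 + 274 = 1081 days.
1081 mod 7 = 3, so 3 days before Friday is Tuesday.

Tuesday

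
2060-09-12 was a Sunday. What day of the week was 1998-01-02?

Friday

Count forward from the earlier date (January 2, 1998) to the later (September 12, 2060):
Day-of-year of January 2, 1998: 2.
Day-of-year of September 12, 2060: 256.
1998 has 365 days, so 365 − 2 = 363 days remain in 1998.
Full years 1999–2059: 46 common + 15 leap = 46×365 + 15×366 = 22280 days.
Total: 363 + 22280 + 256 = 22899 days.
22899 mod 7 = 2, so 2 days before Sunday is Friday.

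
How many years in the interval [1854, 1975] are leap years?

29

Years divisible by 4: 1856, 1860, …, 1972 — 30 in all.
Of these, 1900 is divisible by 100 but not 400, so not leap.
Leap years: 30 − 1 = 29.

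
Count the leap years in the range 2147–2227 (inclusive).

19

Years divisible by 4: 2148, 2152, …, 2224 — 20 in all.
Of these, 2200 is divisible by 100 but not 400, so not leap.
Leap years: 20 − 1 = 19.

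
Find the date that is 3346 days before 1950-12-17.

1941-10-19

Count 3346 days before December 17, 1950:
From October 19, 1941 to October 19, 1950: 9 years, of which 2 contain a Feb 29 — 7×365 + 2×366 = 3287 days.
October 1950: 31 − 19 = 12 days remain.
Then November (30): 30 days.
December 1–17, 1950: 17 days.
Residual: 59 days.
Total: 3346 days.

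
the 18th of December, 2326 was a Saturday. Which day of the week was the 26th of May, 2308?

Tuesday

Count forward from the earlier date (May 26, 2308) to the later (December 18, 2326):
From May 26, 2308 to May 26, 2326: 18 years, of which 4 contain a Feb 29 — 14×365 + 4×366 = 6574 days.
May 2326: 31 − 26 = 5 days remain.
Then June (30), July (31), August (31), September (30), October (31), November (30): 30 + 31 + 31 + 30 + 31 + 30 = 183 days.
December 1–18, 2326: 18 days.
Residual: 206 days.
Total: 6780 days.
6780 mod 7 = 4, so 4 days before Saturday is Tuesday.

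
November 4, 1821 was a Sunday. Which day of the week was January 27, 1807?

Tuesday

Count forward from the earlier date (January 27, 1807) to the later (November 4, 1821):
From January 27, 1807 to January 27, 1821: 14 years, of which 4 contain a Feb 29 — 10×365 + 4×366 = 5114 days.
January 1821: 31 − 27 = 4 days remain.
Then 9 full months totalling 273 days.
November 1–4, 1821: 4 days.
Residual: 281 days.
Total: 5395 days.
5395 mod 7 = 5, so 5 days before Sunday is Tuesday.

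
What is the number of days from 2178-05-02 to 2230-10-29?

19172

From May 2, 2178 to May 2, 2230: 52 years, of which 12 contain a Feb 29 — 40×365 + 12×366 = 18992 days.
(2200 is not a leap year (divisible by 100 but not 400).)
May 2230: 31 − 2 = 29 days remain.
Then June (30), July (31), August (31), September (30): 30 + 31 + 31 + 30 = 122 days.
October 1–29, 2230: 29 days.
Residual: 180 days.
Total: 19172 days.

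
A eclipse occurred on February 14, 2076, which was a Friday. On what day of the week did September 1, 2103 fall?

Saturday

From February 14, 2076 to February 14, 2103: 27 years, of which 6 contain a Feb 29 — 21×365 + 6×366 = 9861 days.
(2100 is not a leap year (divisible by 100 but not 400).)
February 2103: 28 − 14 = 14 days remain (2103 is not a leap year, so February has 28 days).
Then March (31), April (30), May (31), June (30), July (31), August (31): 31 + 30 + 31 + 30 + 31 + 31 = 184 days.
September 1, 2103: 1 day.
Residual: 199 days.
Total: 10060 days.
10060 mod 7 = 1, so 1 day after Friday is Saturday.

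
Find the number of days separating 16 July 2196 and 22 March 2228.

11571

From July 16, 2196 to July 16, 2227: 31 years, of which 6 contain a Feb 29 — 25×365 + 6×366 = 11321 days.
(2200 is not a leap year (divisible by 100 but not 400).)
July 2227: 31 − 16 = 15 days remain.
Then August (31), September (30), October (31), November (30), December (31), January (31), February 2228 (29): 31 + 30 + 31 + 30 + 31 + 31 + 29 = 213 days.
March 1–22, 2228: 22 days.
Residual: 250 days.
Total: 11571 days.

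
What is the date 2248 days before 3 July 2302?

6 May 2296

Count 2248 days before July 3, 2302:
Day-of-year of May 6, 2296: 127.
Day-of-year of July 3, 2302: 184.
2296 has 366 days, so 366 − 127 = 239 days remain in 2296.
Full years: 2297: 365; 2298: 365; 2299: 365; 2300: 365; 2301: 365. Sum = 1825.
Total: 239 + 1825 + 184 = 2248 days.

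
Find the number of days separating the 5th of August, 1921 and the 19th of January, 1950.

Day-of-year of August 5, 1921: 217.
Day-of-year of January 19, 1950: 19.
1921 has 365 days, so 365 − 217 = 148 days remain in 1921.
Full years 1922–1949: 21 common + 7 leap = 21×365 + 7×366 = 10227 days.
Total: 148 + 10227 + 19 = 10394 days.

10394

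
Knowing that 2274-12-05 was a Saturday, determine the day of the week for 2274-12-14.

Monday

Within December 2274: 14 − 5 = 9 days.
9 mod 7 = 2, so 2 days after Saturday is Monday.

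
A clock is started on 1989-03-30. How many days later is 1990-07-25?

482

March 1989: 31 − 30 = 1 day remains.
Then 15 full months totalling 456 days.
July 1–25, 1990: 25 days.
Total: 1 + 456 + 25 = 482 days.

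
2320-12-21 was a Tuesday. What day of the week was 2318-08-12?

Count forward from the earlier date (August 12, 2318) to the later (December 21, 2320):
Day-of-year of August 12, 2318: 224.
Day-of-year of December 21, 2320: 356.
2318 has 365 days, so 365 − 224 = 141 days remain in 2318.
Full years: 2319: 365. Sum = 365.
Total: 141 + 365 + 356 = 862 days.
862 mod 7 = 1, so 1 day before Tuesday is Monday.

Monday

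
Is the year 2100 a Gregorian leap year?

2100 is not a leap year (divisible by 100 but not 400).

No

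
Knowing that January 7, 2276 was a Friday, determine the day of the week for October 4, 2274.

Sunday

Count forward from the earlier date (October 4, 2274) to the later (January 7, 2276):
October 4, 2274 → October 4, 2275: 365 days.
October 2275: 31 − 4 = 27 days remain.
Then November (30), December (31): 30 + 31 = 61 days.
January 1–7, 2276: 7 days.
Residual: 95 days.
Total: 460 days.
460 mod 7 = 5, so 5 days before Friday is Sunday.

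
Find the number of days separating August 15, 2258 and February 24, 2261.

Day-of-year of August 15, 2258: 227.
Day-of-year of February 24, 2261: 55.
2258 has 365 days, so 365 − 227 = 138 days remain in 2258.
Full years: 2259: 365; 2260: 366. Sum = 731.
Total: 138 + 731 + 55 = 924 days.

924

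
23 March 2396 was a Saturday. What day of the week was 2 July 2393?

Friday

Count forward from the earlier date (July 2, 2393) to the later (March 23, 2396):
July 2, 2393 → July 2, 2394: 365 days.
July 2, 2394 → July 2, 2395: 365 days.
July 2395: 31 − 2 = 29 days remain.
Then August (31), September (30), October (31), November (30), December (31), January (31), February 2396 (29): 31 + 30 + 31 + 30 + 31 + 31 + 29 = 213 days.
March 1–23, 2396: 23 days.
Residual: 265 days.
Total: 995 days.
995 mod 7 = 1, so 1 day before Saturday is Friday.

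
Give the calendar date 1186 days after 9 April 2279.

8 July 2282

Count 1186 days after April 9, 2279:
April 9, 2279 → April 9, 2280: 366 days (2280 is a leap year).
April 9, 2280 → April 9, 2281: 365 days.
April 9, 2281 → April 9, 2282: 365 days.
April 2282: 30 − 9 = 21 days remain.
Then May (31), June (30): 31 + 30 = 61 days.
July 1–8, 2282: 8 days.
Residual: 90 days.
Total: 1186 days.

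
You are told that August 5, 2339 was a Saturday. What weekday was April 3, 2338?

Sunday

Count forward from the earlier date (April 3, 2338) to the later (August 5, 2339):
April 2338: 30 − 3 = 27 days remain.
Then 15 full months totalling 457 days.
August 1–5, 2339: 5 days.
Total: 27 + 457 + 5 = 489 days.
489 mod 7 = 6, so 6 days before Saturday is Sunday.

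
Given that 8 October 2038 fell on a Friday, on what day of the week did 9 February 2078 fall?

Day-of-year of October 8, 2038: 281.
Day-of-year of February 9, 2078: 40.
2038 has 365 days, so 365 − 281 = 84 days remain in 2038.
Full years 2039–2077: 29 common + 10 leap = 29×365 + 10×366 = 14245 days.
Total: 84 + 14245 + 40 = 14369 days.
14369 mod 7 = 5, so 5 days after Friday is Wednesday.

Wednesday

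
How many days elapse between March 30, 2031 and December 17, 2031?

262

March 2031: 31 − 30 = 1 day remains.
Then April (30), May (31), June (30), July (31), August (31), September (30), October (31), November (30): 30 + 31 + 30 + 31 + 31 + 30 + 31 + 30 = 244 days.
December 1–17, 2031: 17 days.
Total: 1 + 244 + 17 = 262 days.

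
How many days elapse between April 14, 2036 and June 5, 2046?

From April 14, 2036 to April 14, 2046: 10 years, of which 2 contain a Feb 29 — 8×365 + 2×366 = 3652 days.
April 2046: 30 − 14 = 16 days remain.
Then May (31): 31 days.
June 1–5, 2046: 5 days.
Residual: 52 days.
Total: 3704 days.

3704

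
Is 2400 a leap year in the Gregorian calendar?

2400 is a leap year (divisible by 400).

Yes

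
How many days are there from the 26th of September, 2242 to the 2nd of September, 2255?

4724

From September 26, 2242 to September 26, 2254: 12 years, of which 3 contain a Feb 29 — 9×365 + 3×366 = 4383 days.
September 2254: 30 − 26 = 4 days remain.
Then 11 full months totalling 335 days.
September 1–2, 2255: 2 days.
Residual: 341 days.
Total: 4724 days.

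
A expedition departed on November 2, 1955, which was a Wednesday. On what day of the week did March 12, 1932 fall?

Saturday

Count forward from the earlier date (March 12, 1932) to the later (November 2, 1955):
Day-of-year of March 12, 1932: 72.
Day-of-year of November 2, 1955: 306.
1932 has 366 days, so 366 − 72 = 294 days remain in 1932.
Full years 1933–1954: 17 common + 5 leap = 17×365 + 5×366 = 8035 days.
Total: 294 + 8035 + 306 = 8635 days.
8635 mod 7 = 4, so 4 days before Wednesday is Saturday.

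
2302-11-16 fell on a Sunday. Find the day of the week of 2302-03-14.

Count forward from the earlier date (March 14, 2302) to the later (November 16, 2302):
March 2302: 31 − 14 = 17 days remain.
Then April (30), May (31), June (30), July (31), August (31), September (30), October (31): 30 + 31 + 30 + 31 + 31 + 30 + 31 = 214 days.
November 1–16, 2302: 16 days.
Total: 17 + 214 + 16 = 247 days.
247 mod 7 = 2, so 2 days before Sunday is Friday.

Friday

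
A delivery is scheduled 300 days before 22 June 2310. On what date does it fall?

26 August 2309

Count 300 days before June 22, 2310:
August 2309: 31 − 26 = 5 days remain.
Then 9 full months totalling 273 days.
June 1–22, 2310: 22 days.
Total: 5 + 273 + 22 = 300 days.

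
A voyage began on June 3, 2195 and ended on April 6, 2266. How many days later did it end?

Day-of-year of June 3, 2195: 154.
Day-of-year of April 6, 2266: 96.
2195 has 365 days, so 365 − 154 = 211 days remain in 2195.
Full years 2196–2265: 53 common + 17 leap = 53×365 + 17×366 = 25567 days.
Total: 211 + 25567 + 96 = 25874 days.

25874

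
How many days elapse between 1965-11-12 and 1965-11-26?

14

Within November 1965: 26 − 12 = 14 days.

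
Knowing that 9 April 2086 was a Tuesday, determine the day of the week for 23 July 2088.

April 9, 2086 → April 9, 2087: 365 days.
April 9, 2087 → April 9, 2088: 366 days (2088 is a leap year).
April 2088: 30 − 9 = 21 days remain.
Then May (31), June (30): 31 + 30 = 61 days.
July 1–23, 2088: 23 days.
Residual: 105 days.
Total: 836 days.
836 mod 7 = 3, so 3 days after Tuesday is Friday.

Friday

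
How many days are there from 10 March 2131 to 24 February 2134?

Day-of-year of March 10, 2131: 69.
Day-of-year of February 24, 2134: 55.
2131 has 365 days, so 365 − 69 = 296 days remain in 2131.
Full years: 2132: 366; 2133: 365. Sum = 731.
Total: 296 + 731 + 55 = 1082 days.

1082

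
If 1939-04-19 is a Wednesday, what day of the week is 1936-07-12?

Count forward from the earlier date (July 12, 1936) to the later (April 19, 1939):
Day-of-year of July 12, 1936: 194.
Day-of-year of April 19, 1939: 109.
1936 has 366 days, so 366 − 194 = 172 days remain in 1936.
Full years: 1937: 365; 1938: 365. Sum = 730.
Total: 172 + 730 + 109 = 1011 days.
1011 mod 7 = 3, so 3 days before Wednesday is Sunday.

Sunday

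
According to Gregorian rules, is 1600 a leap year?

Yes

1600 is a leap year (divisible by 400).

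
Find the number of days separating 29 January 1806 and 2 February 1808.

734

January 1806: 31 − 29 = 2 days remain.
Then 24 full months totalling 730 days.
February 1–2, 1808: 2 days (1808 is a leap year).
Total: 2 + 730 + 2 = 734 days.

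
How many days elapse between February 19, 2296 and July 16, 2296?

February 2296: 29 − 19 = 10 days remain (2296 is a leap year, so February has 29 days).
Then March (31), April (30), May (31), June (30): 31 + 30 + 31 + 30 = 122 days.
July 1–16, 2296: 16 days.
Total: 10 + 122 + 16 = 148 days.

148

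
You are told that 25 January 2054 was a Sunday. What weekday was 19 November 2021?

Friday

Count forward from the earlier date (November 19, 2021) to the later (January 25, 2054):
Day-of-year of November 19, 2021: 323.
Day-of-year of January 25, 2054: 25.
2021 has 365 days, so 365 − 323 = 42 days remain in 2021.
Full years 2022–2053: 24 common + 8 leap = 24×365 + 8×366 = 11688 days.
Total: 42 + 11688 + 25 = 11755 days.
11755 mod 7 = 2, so 2 days before Sunday is Friday.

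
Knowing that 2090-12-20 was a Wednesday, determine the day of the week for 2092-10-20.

December 20, 2090 → December 20, 2091: 365 days.
December 2091: 31 − 20 = 11 days remain.
Then 9 full months totalling 274 days.
October 1–20, 2092: 20 days.
Residual: 305 days.
Total: 670 days.
670 mod 7 = 5, so 5 days after Wednesday is Monday.

Monday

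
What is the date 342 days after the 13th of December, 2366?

the 20th of November, 2367

Count 342 days after December 13, 2366:
December 2366: 31 − 13 = 18 days remain.
Then 10 full months totalling 304 days.
November 1–20, 2367: 20 days.
Total: 18 + 304 + 20 = 342 days.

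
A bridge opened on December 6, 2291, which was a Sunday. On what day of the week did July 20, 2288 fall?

Friday

Count forward from the earlier date (July 20, 2288) to the later (December 6, 2291):
July 20, 2288 → July 20, 2289: 365 days.
July 20, 2289 → July 20, 2290: 365 days.
July 20, 2290 → July 20, 2291: 365 days.
July 2291: 31 − 20 = 11 days remain.
Then August (31), September (30), October (31), November (30): 31 + 30 + 31 + 30 = 122 days.
December 1–6, 2291: 6 days.
Residual: 139 days.
Total: 1234 days.
1234 mod 7 = 2, so 2 days before Sunday is Friday.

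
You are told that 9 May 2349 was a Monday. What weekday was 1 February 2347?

Saturday

Count forward from the earlier date (February 1, 2347) to the later (May 9, 2349):
February 1, 2347 → February 1, 2348: 365 days.
February 1, 2348 → February 1, 2349: 366 days (2348 is a leap year).
February 2349: 28 − 1 = 27 days remain (2349 is not a leap year, so February has 28 days).
Then March (31), April (30): 31 + 30 = 61 days.
May 1–9, 2349: 9 days.
Residual: 97 days.
Total: 828 days.
828 mod 7 = 2, so 2 days before Monday is Saturday.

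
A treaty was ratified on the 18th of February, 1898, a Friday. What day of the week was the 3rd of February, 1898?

Thursday

Count forward from the earlier date (February 3, 1898) to the later (February 18, 1898):
Within February 1898: 18 − 3 = 15 days.
15 mod 7 = 1, so 1 day before Friday is Thursday.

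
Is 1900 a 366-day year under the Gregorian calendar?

1900 is not a leap year (divisible by 100 but not 400).

No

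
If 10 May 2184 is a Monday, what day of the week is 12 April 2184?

Monday

Count forward from the earlier date (April 12, 2184) to the later (May 10, 2184):
April 2184: 30 − 12 = 18 days remain.
May 1–10, 2184: 10 days.
Total: 18 + 10 = 28 days.
28 is a multiple of 7, so 12 April 2184 falls on the same weekday: Monday.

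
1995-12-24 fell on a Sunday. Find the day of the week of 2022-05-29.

From December 24, 1995 to December 24, 2021: 26 years, of which 7 contain a Feb 29 — 19×365 + 7×366 = 9497 days.
(2000 is a leap year (divisible by 400).)
December 2021: 31 − 24 = 7 days remain.
Then January (31), February 2022 (28), March (31), April (30): 31 + 28 + 31 + 30 = 120 days.
May 1–29, 2022: 29 days.
Residual: 156 days.
Total: 9653 days.
9653 is a multiple of 7, so 2022-05-29 falls on the same weekday: Sunday.

Sunday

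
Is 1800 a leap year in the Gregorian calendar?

No

1800 is not a leap year (divisible by 100 but not 400).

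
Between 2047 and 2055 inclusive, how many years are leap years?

Years divisible by 4 in [2047, 2055]: 2048, 2052.
No century exceptions apply. Count: 2.

2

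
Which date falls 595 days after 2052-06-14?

2054-01-30

Count 595 days after June 14, 2052:
June 2052: 30 − 14 = 16 days remain.
Then 18 full months totalling 549 days.
January 1–30, 2054: 30 days.
Total: 16 + 549 + 30 = 595 days.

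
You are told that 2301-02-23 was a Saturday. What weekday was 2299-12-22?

Count forward from the earlier date (December 22, 2299) to the later (February 23, 2301):
Day-of-year of December 22, 2299: 356.
Day-of-year of February 23, 2301: 54.
2299 has 365 days, so 365 − 356 = 9 days remain in 2299.
Full years: 2300: 365. Sum = 365.
Total: 9 + 365 + 54 = 428 days.
428 mod 7 = 1, so 1 day before Saturday is Friday.

Friday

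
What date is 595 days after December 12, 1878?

July 29, 1880

Count 595 days after December 12, 1878:
December 1878: 31 − 12 = 19 days remain.
Then 18 full months totalling 547 days.
July 1–29, 1880: 29 days.
Total: 19 + 547 + 29 = 595 days.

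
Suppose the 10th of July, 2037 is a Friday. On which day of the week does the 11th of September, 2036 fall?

Count forward from the earlier date (September 11, 2036) to the later (July 10, 2037):
September 2036: 30 − 11 = 19 days remain.
Then 9 full months totalling 273 days.
July 1–10, 2037: 10 days.
Total: 19 + 273 + 10 = 302 days.
302 mod 7 = 1, so 1 day before Friday is Thursday.

Thursday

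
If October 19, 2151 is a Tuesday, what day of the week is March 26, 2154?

Tuesday

Day-of-year of October 19, 2151: 292.
Day-of-year of March 26, 2154: 85.
2151 has 365 days, so 365 − 292 = 73 days remain in 2151.
Full years: 2152: 366; 2153: 365. Sum = 731.
Total: 73 + 731 + 85 = 889 days.
889 is a multiple of 7, so March 26, 2154 falls on the same weekday: Tuesday.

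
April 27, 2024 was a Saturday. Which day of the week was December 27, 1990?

Count forward from the earlier date (December 27, 1990) to the later (April 27, 2024):
From December 27, 1990 to December 27, 2023: 33 years, of which 8 contain a Feb 29 — 25×365 + 8×366 = 12053 days.
(2000 is a leap year (divisible by 400).)
December 2023: 31 − 27 = 4 days remain.
Then January (31), February 2024 (29), March (31): 31 + 29 + 31 = 91 days.
April 1–27, 2024: 27 days.
Residual: 122 days.
Total: 12175 days.
12175 mod 7 = 2, so 2 days before Saturday is Thursday.

Thursday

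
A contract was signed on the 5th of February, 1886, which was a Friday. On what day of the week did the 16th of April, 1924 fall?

Wednesday

Day-of-year of February 5, 1886: 36.
Day-of-year of April 16, 1924: 107.
1886 has 365 days, so 365 − 36 = 329 days remain in 1886.
Full years 1887–1923: 29 common + 8 leap = 29×365 + 8×366 = 13513 days.
Total: 329 + 13513 + 107 = 13949 days.
13949 mod 7 = 5, so 5 days after Friday is Wednesday.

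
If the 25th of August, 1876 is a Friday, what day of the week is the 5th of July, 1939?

Day-of-year of August 25, 1876: 238.
Day-of-year of July 5, 1939: 186.
1876 has 366 days, so 366 − 238 = 128 days remain in 1876.
Full years 1877–1938: 48 common + 14 leap = 48×365 + 14×366 = 22644 days.
Total: 128 + 22644 + 186 = 22958 days.
22958 mod 7 = 5, so 5 days after Friday is Wednesday.

Wednesday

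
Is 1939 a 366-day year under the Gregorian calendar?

No

1939 is not a leap year.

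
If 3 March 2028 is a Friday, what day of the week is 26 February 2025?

Wednesday

Count forward from the earlier date (February 26, 2025) to the later (March 3, 2028):
February 26, 2025 → February 26, 2026: 365 days.
February 26, 2026 → February 26, 2027: 365 days.
February 26, 2027 → February 26, 2028: 365 days.
February 2028: 29 − 26 = 3 days remain (2028 is a leap year, so February has 29 days).
March 1–3, 2028: 3 days.
Residual: 6 days.
Total: 1101 days.
1101 mod 7 = 2, so 2 days before Friday is Wednesday.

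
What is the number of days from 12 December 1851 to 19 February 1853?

435

December 12, 1851 → December 12, 1852: 366 days (1852 is a leap year).
December 1852: 31 − 12 = 19 days remain.
Then January (31): 31 days.
February 1–19, 1853: 19 days (1853 is not a leap year).
Residual: 69 days.
Total: 435 days.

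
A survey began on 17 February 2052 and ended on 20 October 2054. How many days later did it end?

Day-of-year of February 17, 2052: 48.
Day-of-year of October 20, 2054: 293.
2052 has 366 days, so 366 − 48 = 318 days remain in 2052.
Full years: 2053: 365. Sum = 365.
Total: 318 + 365 + 293 = 976 days.

976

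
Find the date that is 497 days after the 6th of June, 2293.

the 16th of October, 2294

Count 497 days after June 6, 2293:
June 2293: 30 − 6 = 24 days remain.
Then 15 full months totalling 457 days.
October 1–16, 2294: 16 days.
Total: 24 + 457 + 16 = 497 days.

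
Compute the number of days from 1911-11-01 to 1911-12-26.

November 1911: 30 − 1 = 29 days remain.
December 1–26, 1911: 26 days.
Total: 29 + 26 = 55 days.

55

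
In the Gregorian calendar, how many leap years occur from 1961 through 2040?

20

Years divisible by 4: 1964, 1968, …, 2040 — 20 in all.
2000 is divisible by 400, so still leap.
No century exceptions apply. Count: 20.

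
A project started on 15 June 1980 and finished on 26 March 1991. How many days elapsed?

3936

From June 15, 1980 to June 15, 1990: 10 years, of which 2 contain a Feb 29 — 8×365 + 2×366 = 3652 days.
June 1990: 30 − 15 = 15 days remain.
Then July (31), August (31), September (30), October (31), November (30), December (31), January (31), February 1991 (28): 31 + 31 + 30 + 31 + 30 + 31 + 31 + 28 = 243 days.
March 1–26, 1991: 26 days.
Residual: 284 days.
Total: 3936 days.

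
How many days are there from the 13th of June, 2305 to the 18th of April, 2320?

Day-of-year of June 13, 2305: 164.
Day-of-year of April 18, 2320: 109.
2305 has 365 days, so 365 − 164 = 201 days remain in 2305.
Full years 2306–2319: 11 common + 3 leap = 11×365 + 3×366 = 5113 days.
Total: 201 + 5113 + 109 = 5423 days.

5423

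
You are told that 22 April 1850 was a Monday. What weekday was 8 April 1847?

Count forward from the earlier date (April 8, 1847) to the later (April 22, 1850):
April 8, 1847 → April 8, 1848: 366 days (1848 is a leap year).
April 8, 1848 → April 8, 1849: 365 days.
April 8, 1849 → April 8, 1850: 365 days.
Within April 1850: 22 − 8 = 14 days.
Total: 1110 days.
1110 mod 7 = 4, so 4 days before Monday is Thursday.

Thursday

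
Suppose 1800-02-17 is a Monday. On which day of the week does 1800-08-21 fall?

Thursday

February 1800: 28 − 17 = 11 days remain (1800 is not a leap year (divisible by 100 but not 400), so February has 28 days).
Then March (31), April (30), May (31), June (30), July (31): 31 + 30 + 31 + 30 + 31 = 153 days.
August 1–21, 1800: 21 days.
Total: 11 + 153 + 21 = 185 days.
185 mod 7 = 3, so 3 days after Monday is Thursday.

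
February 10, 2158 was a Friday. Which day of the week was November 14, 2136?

Count forward from the earlier date (November 14, 2136) to the later (February 10, 2158):
From November 14, 2136 to November 14, 2157: 21 years, of which 5 contain a Feb 29 — 16×365 + 5×366 = 7670 days.
November 2157: 30 − 14 = 16 days remain.
Then December (31), January (31): 31 + 31 = 62 days.
February 1–10, 2158: 10 days (2158 is not a leap year).
Residual: 88 days.
Total: 7758 days.
7758 mod 7 = 2, so 2 days before Friday is Wednesday.

Wednesday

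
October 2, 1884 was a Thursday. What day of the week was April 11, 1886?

Sunday

October 1884: 31 − 2 = 29 days remain.
Then 17 full months totalling 516 days.
April 1–11, 1886: 11 days.
Total: 29 + 516 + 11 = 556 days.
556 mod 7 = 3, so 3 days after Thursday is Sunday.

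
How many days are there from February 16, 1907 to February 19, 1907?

3

Within February 1907: 19 − 16 = 3 days.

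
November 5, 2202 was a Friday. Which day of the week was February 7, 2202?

Sunday

Count forward from the earlier date (February 7, 2202) to the later (November 5, 2202):
February 2202: 28 − 7 = 21 days remain (2202 is not a leap year, so February has 28 days).
Then March (31), April (30), May (31), June (30), July (31), August (31), September (30), October (31): 31 + 30 + 31 + 30 + 31 + 31 + 30 + 31 = 245 days.
November 1–5, 2202: 5 days.
Total: 21 + 245 + 5 = 271 days.
271 mod 7 = 5, so 5 days before Friday is Sunday.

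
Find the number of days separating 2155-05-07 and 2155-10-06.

152

May 2155: 31 − 7 = 24 days remain.
Then June (30), July (31), August (31), September (30): 30 + 31 + 31 + 30 = 122 days.
October 1–6, 2155: 6 days.
Total: 24 + 122 + 6 = 152 days.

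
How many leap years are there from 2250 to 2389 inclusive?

34

Years divisible by 4: 2252, 2256, …, 2388 — 35 in all.
Of these, 2300 is divisible by 100 but not 400, so not leap.
Leap years: 35 − 1 = 34.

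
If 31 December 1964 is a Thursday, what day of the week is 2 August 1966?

Tuesday

December 1964: 31 − 31 = 0 days remain.
Then 19 full months totalling 577 days.
August 1–2, 1966: 2 days.
Total: 0 + 577 + 2 = 579 days.
579 mod 7 = 5, so 5 days after Thursday is Tuesday.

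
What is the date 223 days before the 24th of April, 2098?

the 13th of September, 2097

Count 223 days before April 24, 2098:
Day-of-year of September 13, 2097: 256.
Day-of-year of April 24, 2098: 114.
2097 has 365 days, so 365 − 256 = 109 days remain in 2097.
Total: 109 + 114 = 223 days.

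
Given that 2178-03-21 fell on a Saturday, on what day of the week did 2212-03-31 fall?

From March 21, 2178 to March 21, 2212: 34 years, of which 8 contain a Feb 29 — 26×365 + 8×366 = 12418 days.
(2200 is not a leap year (divisible by 100 but not 400).)
Within March 2212: 31 − 21 = 10 days.
Total: 12428 days.
12428 mod 7 = 3, so 3 days after Saturday is Tuesday.

Tuesday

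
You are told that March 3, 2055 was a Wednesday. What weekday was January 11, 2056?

Tuesday

March 2055: 31 − 3 = 28 days remain.
Then 9 full months totalling 275 days.
January 1–11, 2056: 11 days.
Total: 28 + 275 + 11 = 314 days.
314 mod 7 = 6, so 6 days after Wednesday is Tuesday.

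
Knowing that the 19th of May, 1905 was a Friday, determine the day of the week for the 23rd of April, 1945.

Monday

Day-of-year of May 19, 1905: 139.
Day-of-year of April 23, 1945: 113.
1905 has 365 days, so 365 − 139 = 226 days remain in 1905.
Full years 1906–1944: 29 common + 10 leap = 29×365 + 10×366 = 14245 days.
Total: 226 + 14245 + 113 = 14584 days.
14584 mod 7 = 3, so 3 days after Friday is Monday.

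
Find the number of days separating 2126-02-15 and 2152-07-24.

From February 15, 2126 to February 15, 2152: 26 years, of which 6 contain a Feb 29 — 20×365 + 6×366 = 9496 days.
February 2152: 29 − 15 = 14 days remain (2152 is a leap year, so February has 29 days).
Then March (31), April (30), May (31), June (30): 31 + 30 + 31 + 30 = 122 days.
July 1–24, 2152: 24 days.
Residual: 160 days.
Total: 9656 days.

9656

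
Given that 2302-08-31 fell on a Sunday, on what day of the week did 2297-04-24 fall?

Saturday

Count forward from the earlier date (April 24, 2297) to the later (August 31, 2302):
Day-of-year of April 24, 2297: 114.
Day-of-year of August 31, 2302: 243.
2297 has 365 days, so 365 − 114 = 251 days remain in 2297.
Full years: 2298: 365; 2299: 365; 2300: 365; 2301: 365. Sum = 1460.
Total: 251 + 1460 + 243 = 1954 days.
1954 mod 7 = 1, so 1 day before Sunday is Saturday.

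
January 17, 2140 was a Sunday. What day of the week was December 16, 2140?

Friday

January 2140: 31 − 17 = 14 days remain.
Then 10 full months totalling 304 days.
December 1–16, 2140: 16 days.
Total: 14 + 304 + 16 = 334 days.
334 mod 7 = 5, so 5 days after Sunday is Friday.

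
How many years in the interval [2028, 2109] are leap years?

Years divisible by 4: 2028, 2032, …, 2108 — 21 in all.
Of these, 2100 is divisible by 100 but not 400, so not leap.
Leap years: 21 − 1 = 20.

20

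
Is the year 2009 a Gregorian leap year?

No

2009 is not a leap year.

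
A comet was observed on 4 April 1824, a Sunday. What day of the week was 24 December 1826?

Day-of-year of April 4, 1824: 95.
Day-of-year of December 24, 1826: 358.
1824 has 366 days, so 366 − 95 = 271 days remain in 1824.
Full years: 1825: 365. Sum = 365.
Total: 271 + 365 + 358 = 994 days.
994 is a multiple of 7, so 24 December 1826 falls on the same weekday: Sunday.

Sunday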